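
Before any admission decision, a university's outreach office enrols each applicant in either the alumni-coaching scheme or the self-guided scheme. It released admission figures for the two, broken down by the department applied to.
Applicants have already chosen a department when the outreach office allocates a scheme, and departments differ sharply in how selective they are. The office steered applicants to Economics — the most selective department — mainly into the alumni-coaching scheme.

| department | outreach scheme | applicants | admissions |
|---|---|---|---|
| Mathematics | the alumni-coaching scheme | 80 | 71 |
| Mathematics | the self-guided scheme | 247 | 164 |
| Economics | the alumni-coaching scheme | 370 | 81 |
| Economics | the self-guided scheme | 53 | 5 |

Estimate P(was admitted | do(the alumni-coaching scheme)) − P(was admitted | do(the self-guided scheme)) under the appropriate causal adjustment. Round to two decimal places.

The stratified and pooled comparisons disagree (the alumni-coaching scheme wins within each department; the self-guided scheme wins overall), so the answer turns on the causal role of department.
Since department is a pre-existing factor (not a product of the outreach scheme) and it affects the outcome on its own, it is a confounder. The stratified rates, not the pooled rate, identify the causal effect.
Adjusting over the population distribution of department: 0.436·(0.887−0.664) + 0.564·(0.219−0.094) = +0.168.

+0.17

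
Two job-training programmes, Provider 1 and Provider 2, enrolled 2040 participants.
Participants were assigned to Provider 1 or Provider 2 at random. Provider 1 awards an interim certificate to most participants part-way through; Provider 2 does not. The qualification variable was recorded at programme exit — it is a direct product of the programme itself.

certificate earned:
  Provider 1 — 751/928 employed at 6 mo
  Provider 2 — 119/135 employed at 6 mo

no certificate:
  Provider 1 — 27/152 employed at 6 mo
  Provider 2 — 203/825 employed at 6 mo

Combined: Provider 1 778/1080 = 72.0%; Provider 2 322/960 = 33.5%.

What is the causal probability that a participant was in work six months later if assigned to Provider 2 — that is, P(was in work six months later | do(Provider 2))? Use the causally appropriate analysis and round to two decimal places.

The stratified and pooled comparisons disagree (Provider 2 wins within each qualification attained during the programme; Provider 1 wins overall), so the answer turns on the causal role of qualification attained during the programme.
Stratifying would compare programmes among participants the programmes themselves sorted into qualification attained during the programme groups — a form of selection on an intermediate. The unconditioned pooled rates give the total causal effect.
So P(outcome | do(Provider 2)) is just the pooled rate for Provider 2: 322/960 = 0.335.

0.34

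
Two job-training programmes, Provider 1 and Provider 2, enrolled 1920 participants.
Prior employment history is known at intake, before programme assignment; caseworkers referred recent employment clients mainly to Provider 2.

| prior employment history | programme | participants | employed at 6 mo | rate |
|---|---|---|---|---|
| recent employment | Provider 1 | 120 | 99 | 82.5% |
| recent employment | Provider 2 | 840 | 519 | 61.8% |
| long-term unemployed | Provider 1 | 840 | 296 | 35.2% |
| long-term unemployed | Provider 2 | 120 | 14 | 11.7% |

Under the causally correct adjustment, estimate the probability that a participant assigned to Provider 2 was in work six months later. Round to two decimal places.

Provider 1 is higher inside every prior employment history stratum but Provider 2 is higher in aggregate. Whether to stratify depends on how prior employment history relates to the programme.
Prior employment history satisfies the back-door criterion: it is not a descendant of the programme, and it blocks the spurious path from programme to outcome. Adjusting for it (i.e., using the within-prior employment history rates) gives the causal effect.
Standardising Provider 2 to the population prior employment history mix: 0.500·519/840 + 0.500·14/120 = 0.367.

0.37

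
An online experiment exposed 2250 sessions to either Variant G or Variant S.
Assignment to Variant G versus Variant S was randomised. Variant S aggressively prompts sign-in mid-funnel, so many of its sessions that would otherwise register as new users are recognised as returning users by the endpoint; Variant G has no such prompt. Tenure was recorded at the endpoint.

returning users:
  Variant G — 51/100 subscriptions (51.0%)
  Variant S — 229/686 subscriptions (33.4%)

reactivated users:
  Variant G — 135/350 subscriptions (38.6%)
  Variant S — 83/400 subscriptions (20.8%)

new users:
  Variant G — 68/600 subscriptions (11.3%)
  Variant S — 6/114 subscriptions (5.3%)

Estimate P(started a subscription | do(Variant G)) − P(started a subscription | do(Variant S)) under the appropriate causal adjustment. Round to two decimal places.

The stratified and pooled comparisons disagree (Variant G wins within each user tenure; Variant S wins overall), so the answer turns on the causal role of user tenure.
User tenure here is a post-treatment variable shaped by the variant; conditioning on it would introduce bias rather than remove it. The overall comparison is the causal one.
The causal difference is the pooled difference: 0.242 − 0.265 = -0.023.

-0.02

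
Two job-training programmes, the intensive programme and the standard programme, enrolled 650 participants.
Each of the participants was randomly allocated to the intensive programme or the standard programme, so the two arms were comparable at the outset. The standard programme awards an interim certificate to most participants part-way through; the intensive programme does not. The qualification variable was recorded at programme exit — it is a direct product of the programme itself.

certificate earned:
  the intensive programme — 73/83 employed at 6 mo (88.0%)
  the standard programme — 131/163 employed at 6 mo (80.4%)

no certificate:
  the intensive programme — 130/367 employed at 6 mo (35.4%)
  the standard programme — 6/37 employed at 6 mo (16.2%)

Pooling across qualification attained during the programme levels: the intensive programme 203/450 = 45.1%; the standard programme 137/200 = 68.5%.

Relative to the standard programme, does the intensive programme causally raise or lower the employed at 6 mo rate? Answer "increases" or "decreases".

decreases

the intensive programme is higher inside every qualification attained during the programme stratum but the standard programme is higher in aggregate. Whether to stratify depends on how qualification attained during the programme relates to the programme.
Stratifying would compare programmes among participants the programmes themselves sorted into qualification attained during the programme groups — a form of selection on an intermediate. The unconditioned pooled rates give the total causal effect.
Pooled: the intensive programme 45.1% vs the standard programme 68.5%; the standard programme is higher overall.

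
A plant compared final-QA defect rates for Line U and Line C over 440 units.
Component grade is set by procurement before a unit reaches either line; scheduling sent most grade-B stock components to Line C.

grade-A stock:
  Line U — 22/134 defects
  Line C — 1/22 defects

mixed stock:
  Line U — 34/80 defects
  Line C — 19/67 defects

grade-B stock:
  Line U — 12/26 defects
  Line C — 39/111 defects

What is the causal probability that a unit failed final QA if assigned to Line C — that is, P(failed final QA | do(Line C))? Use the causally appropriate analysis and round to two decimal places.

0.22

Component grade is set before the line has any effect — it is not caused by the line — and it independently drives the outcome. That makes it a confounder, so the causal comparison is within component grade levels.
Standardising Line C to the population component grade mix: 0.355·1/22 + 0.334·19/67 + 0.311·39/111 = 0.220.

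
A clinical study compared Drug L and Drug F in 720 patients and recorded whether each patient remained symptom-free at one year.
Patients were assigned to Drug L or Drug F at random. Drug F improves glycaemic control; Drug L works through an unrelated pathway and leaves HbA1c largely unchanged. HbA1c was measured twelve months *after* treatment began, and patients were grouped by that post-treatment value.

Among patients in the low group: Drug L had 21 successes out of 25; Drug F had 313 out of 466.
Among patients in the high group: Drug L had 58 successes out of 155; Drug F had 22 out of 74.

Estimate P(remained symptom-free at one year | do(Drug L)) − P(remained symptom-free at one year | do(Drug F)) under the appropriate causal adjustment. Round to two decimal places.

HbA1c is recorded after the drug and is itself shifted by it — it sits on the causal path from drug to outcome. Conditioning on a mediator would strip out part of the effect we want; the pooled comparison gives the total causal effect.
The causal difference is the pooled difference: 0.439 − 0.620 = -0.181.

-0.18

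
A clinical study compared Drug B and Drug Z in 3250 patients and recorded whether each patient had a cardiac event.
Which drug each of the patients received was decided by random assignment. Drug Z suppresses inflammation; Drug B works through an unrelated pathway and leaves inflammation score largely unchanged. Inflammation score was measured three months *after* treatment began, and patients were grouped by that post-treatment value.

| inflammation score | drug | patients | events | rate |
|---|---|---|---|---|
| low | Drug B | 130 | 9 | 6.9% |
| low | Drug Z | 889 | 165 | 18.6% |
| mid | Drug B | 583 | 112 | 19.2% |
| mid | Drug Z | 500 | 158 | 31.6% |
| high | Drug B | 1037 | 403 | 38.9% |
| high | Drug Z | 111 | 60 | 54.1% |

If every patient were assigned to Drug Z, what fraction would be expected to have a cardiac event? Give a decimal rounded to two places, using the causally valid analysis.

0.26

Drug B is lower inside every inflammation score stratum but Drug Z is lower in aggregate. Whether to stratify depends on how inflammation score relates to the drug.
The distribution of inflammation score is itself part of what the drug does — it is an intermediate outcome. Holding it fixed would remove that part of the effect; the total effect is the pooled difference.
So P(outcome | do(Drug Z)) is just the pooled rate for Drug Z: 383/1500 = 0.255.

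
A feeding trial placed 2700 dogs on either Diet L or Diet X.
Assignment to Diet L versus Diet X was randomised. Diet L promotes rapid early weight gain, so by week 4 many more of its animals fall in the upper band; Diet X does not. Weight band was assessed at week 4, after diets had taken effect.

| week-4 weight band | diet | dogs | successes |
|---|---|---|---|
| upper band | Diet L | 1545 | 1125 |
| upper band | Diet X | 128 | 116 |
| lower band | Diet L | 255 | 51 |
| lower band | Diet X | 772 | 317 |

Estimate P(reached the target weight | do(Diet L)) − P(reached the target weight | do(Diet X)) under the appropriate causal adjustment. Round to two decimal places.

+0.17

Within every week-4 weight band level Diet X has the higher rate, yet pooled Diet L does — Simpson's reversal.
The distribution of week-4 weight band is itself part of what the diet does — it is an intermediate outcome. Holding it fixed would remove that part of the effect; the total effect is the pooled difference.
The causal difference is the pooled difference: 0.653 − 0.481 = +0.172.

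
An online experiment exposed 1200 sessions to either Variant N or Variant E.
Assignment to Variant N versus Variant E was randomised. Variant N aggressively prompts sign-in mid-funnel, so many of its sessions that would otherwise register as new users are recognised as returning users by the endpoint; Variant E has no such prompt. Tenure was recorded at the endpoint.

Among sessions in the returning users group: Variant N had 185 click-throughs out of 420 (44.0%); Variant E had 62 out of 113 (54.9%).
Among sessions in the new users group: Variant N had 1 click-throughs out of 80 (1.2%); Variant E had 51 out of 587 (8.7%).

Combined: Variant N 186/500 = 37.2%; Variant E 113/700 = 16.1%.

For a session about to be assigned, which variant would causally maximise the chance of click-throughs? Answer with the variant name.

The user tenure-specific comparison favours Variant E throughout, but the pooled figures favour Variant N. The question is whether to condition on user tenure.
User tenure lies on the pathway variant → user tenure → outcome, so adjusting for it blocks the indirect effect. For the total causal effect of variant, use the unadjusted pooled rates.
Pooled: Variant N 37.2% vs Variant E 16.1%; Variant N is higher overall.

Variant N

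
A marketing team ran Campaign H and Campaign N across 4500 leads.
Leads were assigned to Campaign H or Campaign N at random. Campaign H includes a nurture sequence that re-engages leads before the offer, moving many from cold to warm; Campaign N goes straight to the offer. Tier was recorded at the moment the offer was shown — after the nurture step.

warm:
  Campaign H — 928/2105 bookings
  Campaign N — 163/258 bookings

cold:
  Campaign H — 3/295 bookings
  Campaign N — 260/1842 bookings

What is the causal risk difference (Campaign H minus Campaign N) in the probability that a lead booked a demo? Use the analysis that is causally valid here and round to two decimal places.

The engagement tier-specific comparison favours Campaign N throughout, but the pooled figures favour Campaign H. The question is whether to condition on engagement tier.
Engagement tier is downstream of the campaign. One should not condition on a consequence of treatment, so the overall rates are the right comparison.
The causal difference is the pooled difference: 0.388 − 0.201 = +0.186.

+0.19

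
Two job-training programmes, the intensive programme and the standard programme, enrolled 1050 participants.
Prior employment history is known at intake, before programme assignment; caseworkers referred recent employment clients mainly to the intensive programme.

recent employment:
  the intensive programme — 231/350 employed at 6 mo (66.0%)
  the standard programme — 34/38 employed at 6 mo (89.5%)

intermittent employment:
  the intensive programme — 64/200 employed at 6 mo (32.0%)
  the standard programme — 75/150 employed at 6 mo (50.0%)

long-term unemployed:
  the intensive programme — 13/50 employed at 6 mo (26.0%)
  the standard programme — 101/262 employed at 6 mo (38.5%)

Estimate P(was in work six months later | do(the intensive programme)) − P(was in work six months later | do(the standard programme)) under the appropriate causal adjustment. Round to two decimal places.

Prior employment history satisfies the back-door criterion: it is not a descendant of the programme, and it blocks the spurious path from programme to outcome. Adjusting for it (i.e., using the within-prior employment history rates) gives the causal effect.
Adjusting over the population distribution of prior employment history: 0.370·(0.660−0.895) + 0.333·(0.320−0.500) + 0.297·(0.260−0.385) = -0.184.

-0.18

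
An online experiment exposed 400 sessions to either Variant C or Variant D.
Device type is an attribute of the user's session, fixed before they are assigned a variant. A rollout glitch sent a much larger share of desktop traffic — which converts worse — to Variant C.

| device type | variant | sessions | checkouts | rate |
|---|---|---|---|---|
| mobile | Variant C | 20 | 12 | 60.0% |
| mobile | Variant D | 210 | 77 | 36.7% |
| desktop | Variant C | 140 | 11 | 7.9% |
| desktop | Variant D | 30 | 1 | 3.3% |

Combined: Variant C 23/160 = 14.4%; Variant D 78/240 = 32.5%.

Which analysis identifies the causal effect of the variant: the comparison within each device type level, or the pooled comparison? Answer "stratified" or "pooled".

The device type-specific comparison favours Variant C throughout, but the pooled figures favour Variant D. The question is whether to condition on device type.
Here device type is a common cause — it drives both which variant a case falls under and the outcome. The crude comparison mixes populations; the stratum-specific rates are the causally relevant ones.
Within each level — mobile: 60.0% vs 36.7%; desktop: 7.9% vs 3.3% — Variant C is higher every time.

stratified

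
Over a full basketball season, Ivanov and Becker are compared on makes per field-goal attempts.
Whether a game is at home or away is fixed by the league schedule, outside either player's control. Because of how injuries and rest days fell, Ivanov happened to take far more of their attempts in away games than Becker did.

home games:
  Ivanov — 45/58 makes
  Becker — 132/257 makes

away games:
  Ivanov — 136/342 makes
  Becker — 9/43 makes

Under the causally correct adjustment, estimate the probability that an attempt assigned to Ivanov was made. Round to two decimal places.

0.57

Game venue satisfies the back-door criterion: it is not a descendant of the player, and it blocks the spurious path from player to outcome. Adjusting for it (i.e., using the within-game venue rates) gives the causal effect.
Standardising Ivanov to the population game venue mix: 0.450·45/58 + 0.550·136/342 = 0.568.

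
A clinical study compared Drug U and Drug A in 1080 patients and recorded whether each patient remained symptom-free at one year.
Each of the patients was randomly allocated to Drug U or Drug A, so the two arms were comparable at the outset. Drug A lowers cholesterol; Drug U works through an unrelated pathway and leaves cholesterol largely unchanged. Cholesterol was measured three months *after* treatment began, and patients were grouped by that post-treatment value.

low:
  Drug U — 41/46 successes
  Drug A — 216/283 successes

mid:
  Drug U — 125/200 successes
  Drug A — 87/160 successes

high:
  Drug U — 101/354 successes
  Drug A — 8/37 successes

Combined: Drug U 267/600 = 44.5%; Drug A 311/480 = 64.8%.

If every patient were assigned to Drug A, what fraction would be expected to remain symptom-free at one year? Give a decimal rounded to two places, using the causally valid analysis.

Within every cholesterol level Drug U has the higher rate, yet pooled Drug A does — Simpson's reversal.
The distribution of cholesterol is itself part of what the drug does — it is an intermediate outcome. Holding it fixed would remove that part of the effect; the total effect is the pooled difference.
So P(outcome | do(Drug A)) is just the pooled rate for Drug A: 311/480 = 0.648.

0.65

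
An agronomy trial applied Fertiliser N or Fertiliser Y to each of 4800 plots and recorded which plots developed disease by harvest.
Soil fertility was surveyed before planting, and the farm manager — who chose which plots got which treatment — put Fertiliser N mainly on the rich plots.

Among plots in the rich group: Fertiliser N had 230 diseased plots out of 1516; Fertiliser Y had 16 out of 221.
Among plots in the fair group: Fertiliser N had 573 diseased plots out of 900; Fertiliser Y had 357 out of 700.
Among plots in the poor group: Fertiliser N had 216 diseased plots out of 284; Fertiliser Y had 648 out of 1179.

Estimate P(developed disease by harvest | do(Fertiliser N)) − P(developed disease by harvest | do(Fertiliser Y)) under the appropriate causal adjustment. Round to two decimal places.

Within every soil fertility level Fertiliser Y has the lower rate, yet pooled Fertiliser N does — Simpson's reversal.
Soil fertility is set before the fertiliser has any effect — it is not caused by the fertiliser — and it independently drives the outcome. That makes it a confounder, so the causal comparison is within soil fertility levels.
Adjusting over the population distribution of soil fertility: 0.362·(0.152−0.072) + 0.333·(0.637−0.510) + 0.305·(0.761−0.550) = +0.135.

+0.14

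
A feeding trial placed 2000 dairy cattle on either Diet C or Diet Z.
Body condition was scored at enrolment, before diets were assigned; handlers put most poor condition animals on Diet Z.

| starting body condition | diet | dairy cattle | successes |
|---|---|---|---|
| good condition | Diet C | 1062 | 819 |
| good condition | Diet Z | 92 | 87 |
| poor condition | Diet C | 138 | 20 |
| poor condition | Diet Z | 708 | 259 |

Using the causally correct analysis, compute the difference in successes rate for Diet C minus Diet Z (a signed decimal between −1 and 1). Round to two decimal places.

-0.19

Here starting body condition is a common cause — it drives both which diet a case falls under and the outcome. The crude comparison mixes populations; the stratum-specific rates are the causally relevant ones.
Adjusting over the population distribution of starting body condition: 0.577·(0.771−0.946) + 0.423·(0.145−0.366) = -0.194.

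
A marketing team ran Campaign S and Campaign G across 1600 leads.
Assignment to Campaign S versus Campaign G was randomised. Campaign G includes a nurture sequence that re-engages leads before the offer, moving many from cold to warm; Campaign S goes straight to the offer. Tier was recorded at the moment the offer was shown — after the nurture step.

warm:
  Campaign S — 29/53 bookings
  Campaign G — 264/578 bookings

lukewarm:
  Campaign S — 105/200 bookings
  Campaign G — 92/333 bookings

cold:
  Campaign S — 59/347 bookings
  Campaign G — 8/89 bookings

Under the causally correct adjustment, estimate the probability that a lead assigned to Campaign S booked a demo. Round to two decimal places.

0.32

The engagement tier-specific comparison favours Campaign S throughout, but the pooled figures favour Campaign G. The question is whether to condition on engagement tier.
Engagement tier here is a post-treatment variable shaped by the campaign; conditioning on it would introduce bias rather than remove it. The overall comparison is the causal one.
So P(outcome | do(Campaign S)) is just the pooled rate for Campaign S: 193/600 = 0.322.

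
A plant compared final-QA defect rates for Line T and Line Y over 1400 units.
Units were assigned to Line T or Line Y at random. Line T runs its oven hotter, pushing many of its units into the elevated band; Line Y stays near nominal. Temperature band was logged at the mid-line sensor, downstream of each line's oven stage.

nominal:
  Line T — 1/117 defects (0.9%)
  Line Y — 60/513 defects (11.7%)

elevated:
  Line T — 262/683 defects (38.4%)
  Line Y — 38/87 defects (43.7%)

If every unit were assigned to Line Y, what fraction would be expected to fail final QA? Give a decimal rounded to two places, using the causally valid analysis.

0.16

Stratifying would compare lines among units the lines themselves sorted into in-process temperature band groups — a form of selection on an intermediate. The unconditioned pooled rates give the total causal effect.
So P(outcome | do(Line Y)) is just the pooled rate for Line Y: 98/600 = 0.163.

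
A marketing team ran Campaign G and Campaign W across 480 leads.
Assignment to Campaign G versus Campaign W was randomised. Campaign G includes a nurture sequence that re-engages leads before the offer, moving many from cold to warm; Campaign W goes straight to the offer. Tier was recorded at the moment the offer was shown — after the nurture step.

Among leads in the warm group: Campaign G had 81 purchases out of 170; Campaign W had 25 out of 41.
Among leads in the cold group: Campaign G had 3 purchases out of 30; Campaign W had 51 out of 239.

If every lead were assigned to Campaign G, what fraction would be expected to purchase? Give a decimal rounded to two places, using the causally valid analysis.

Stratifying would compare campaigns among leads the campaigns themselves sorted into engagement tier groups — a form of selection on an intermediate. The unconditioned pooled rates give the total causal effect.
So P(outcome | do(Campaign G)) is just the pooled rate for Campaign G: 84/200 = 0.420.

0.42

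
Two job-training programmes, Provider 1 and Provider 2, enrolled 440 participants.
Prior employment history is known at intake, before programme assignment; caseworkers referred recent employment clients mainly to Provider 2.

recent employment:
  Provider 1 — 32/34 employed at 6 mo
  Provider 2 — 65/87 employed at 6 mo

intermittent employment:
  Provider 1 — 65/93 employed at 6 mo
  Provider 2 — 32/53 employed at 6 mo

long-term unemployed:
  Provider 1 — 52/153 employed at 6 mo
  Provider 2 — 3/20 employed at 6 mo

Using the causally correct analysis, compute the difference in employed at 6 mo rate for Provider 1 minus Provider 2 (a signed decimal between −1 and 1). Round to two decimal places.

Nothing the programme does changes prior employment history; the imbalance is an allocation artefact. With prior employment history also predicting the outcome, the pooled figure is confounded, and the within-stratum comparison is the causal one.
Adjusting over the population distribution of prior employment history: 0.275·(0.941−0.747) + 0.332·(0.699−0.604) + 0.393·(0.340−0.150) = +0.160.

+0.16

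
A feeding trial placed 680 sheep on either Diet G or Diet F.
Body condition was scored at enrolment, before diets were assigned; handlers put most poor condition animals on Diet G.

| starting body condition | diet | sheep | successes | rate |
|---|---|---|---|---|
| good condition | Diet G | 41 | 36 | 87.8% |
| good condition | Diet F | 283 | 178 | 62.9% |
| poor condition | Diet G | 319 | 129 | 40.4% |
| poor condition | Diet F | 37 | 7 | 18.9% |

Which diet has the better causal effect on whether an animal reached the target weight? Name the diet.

Diet G

Starting body condition is set before the diet has any effect — it is not caused by the diet — and it independently drives the outcome. That makes it a confounder, so the causal comparison is within starting body condition levels.
Within each level — good condition: 87.8% vs 62.9%; poor condition: 40.4% vs 18.9% — Diet G is higher every time.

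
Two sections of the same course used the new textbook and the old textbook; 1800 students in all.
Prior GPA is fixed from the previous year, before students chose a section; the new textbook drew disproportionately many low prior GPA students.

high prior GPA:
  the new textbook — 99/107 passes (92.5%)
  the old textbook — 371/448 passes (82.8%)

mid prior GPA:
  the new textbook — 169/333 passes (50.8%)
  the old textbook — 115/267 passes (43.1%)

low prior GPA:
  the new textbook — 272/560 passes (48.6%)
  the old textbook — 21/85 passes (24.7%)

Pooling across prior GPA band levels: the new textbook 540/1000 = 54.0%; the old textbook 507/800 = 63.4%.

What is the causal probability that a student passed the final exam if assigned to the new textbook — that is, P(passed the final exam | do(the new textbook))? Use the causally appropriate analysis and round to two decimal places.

Prior GPA band is set before the teaching method has any effect — it is not caused by the teaching method — and it independently drives the outcome. That makes it a confounder, so the causal comparison is within prior GPA band levels.
Standardising the new textbook to the population prior GPA band mix: 0.308·99/107 + 0.333·169/333 + 0.358·272/560 = 0.628.

0.63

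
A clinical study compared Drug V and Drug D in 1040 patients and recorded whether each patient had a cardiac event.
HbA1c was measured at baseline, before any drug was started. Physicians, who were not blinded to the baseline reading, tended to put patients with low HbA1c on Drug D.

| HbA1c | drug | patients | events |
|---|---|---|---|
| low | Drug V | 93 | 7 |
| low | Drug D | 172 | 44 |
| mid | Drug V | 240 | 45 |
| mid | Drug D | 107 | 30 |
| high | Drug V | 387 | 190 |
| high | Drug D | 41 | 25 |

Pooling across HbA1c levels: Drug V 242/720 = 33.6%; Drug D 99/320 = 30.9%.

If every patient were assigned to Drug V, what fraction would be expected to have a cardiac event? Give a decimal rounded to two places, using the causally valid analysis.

HbA1c satisfies the back-door criterion: it is not a descendant of the drug, and it blocks the spurious path from drug to outcome. Adjusting for it (i.e., using the within-HbA1c rates) gives the causal effect.
Standardising Drug V to the population HbA1c mix: 0.255·7/93 + 0.334·45/240 + 0.412·190/387 = 0.284.

0.28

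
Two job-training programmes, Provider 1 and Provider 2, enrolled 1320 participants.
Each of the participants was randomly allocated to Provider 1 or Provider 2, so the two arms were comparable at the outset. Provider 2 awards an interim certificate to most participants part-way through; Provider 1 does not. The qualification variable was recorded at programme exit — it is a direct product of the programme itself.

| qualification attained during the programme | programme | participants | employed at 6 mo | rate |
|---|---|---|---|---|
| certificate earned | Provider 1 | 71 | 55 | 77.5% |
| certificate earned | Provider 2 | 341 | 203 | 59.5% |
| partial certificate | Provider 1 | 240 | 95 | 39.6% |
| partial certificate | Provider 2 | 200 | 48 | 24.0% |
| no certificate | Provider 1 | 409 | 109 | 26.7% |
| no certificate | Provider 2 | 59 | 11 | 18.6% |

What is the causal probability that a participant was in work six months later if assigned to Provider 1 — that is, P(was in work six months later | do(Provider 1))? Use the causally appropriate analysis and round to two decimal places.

Because the programme influences qualification attained during the programme, qualification attained during the programme is a post-treatment mediator, not a confounder. Stratifying on it would bias the estimate; the causal effect is the crude pooled difference.
So P(outcome | do(Provider 1)) is just the pooled rate for Provider 1: 259/720 = 0.360.

0.36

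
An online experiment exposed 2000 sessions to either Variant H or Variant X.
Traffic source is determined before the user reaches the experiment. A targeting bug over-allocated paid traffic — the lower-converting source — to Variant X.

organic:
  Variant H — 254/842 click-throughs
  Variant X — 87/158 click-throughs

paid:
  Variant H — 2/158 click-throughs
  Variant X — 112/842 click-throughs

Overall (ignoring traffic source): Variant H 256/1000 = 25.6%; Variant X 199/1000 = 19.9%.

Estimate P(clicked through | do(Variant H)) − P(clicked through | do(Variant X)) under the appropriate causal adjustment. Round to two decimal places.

-0.18

Nothing the variant does changes traffic source; the imbalance is an allocation artefact. With traffic source also predicting the outcome, the pooled figure is confounded, and the within-stratum comparison is the causal one.
Adjusting over the population distribution of traffic source: 0.500·(0.302−0.551) + 0.500·(0.013−0.133) = -0.185.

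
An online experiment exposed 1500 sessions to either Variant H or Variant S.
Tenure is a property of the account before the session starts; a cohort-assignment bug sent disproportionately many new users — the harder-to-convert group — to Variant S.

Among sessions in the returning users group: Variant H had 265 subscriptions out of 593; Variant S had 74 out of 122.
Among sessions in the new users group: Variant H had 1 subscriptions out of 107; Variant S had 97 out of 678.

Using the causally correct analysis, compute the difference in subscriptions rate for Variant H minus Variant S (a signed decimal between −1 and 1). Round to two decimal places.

Variant S is higher inside every user tenure stratum but Variant H is higher in aggregate. Whether to stratify depends on how user tenure relates to the variant.
Since user tenure is a pre-existing factor (not a product of the variant) and it affects the outcome on its own, it is a confounder. The stratified rates, not the pooled rate, identify the causal effect.
Adjusting over the population distribution of user tenure: 0.477·(0.447−0.607) + 0.523·(0.009−0.143) = -0.146.

-0.15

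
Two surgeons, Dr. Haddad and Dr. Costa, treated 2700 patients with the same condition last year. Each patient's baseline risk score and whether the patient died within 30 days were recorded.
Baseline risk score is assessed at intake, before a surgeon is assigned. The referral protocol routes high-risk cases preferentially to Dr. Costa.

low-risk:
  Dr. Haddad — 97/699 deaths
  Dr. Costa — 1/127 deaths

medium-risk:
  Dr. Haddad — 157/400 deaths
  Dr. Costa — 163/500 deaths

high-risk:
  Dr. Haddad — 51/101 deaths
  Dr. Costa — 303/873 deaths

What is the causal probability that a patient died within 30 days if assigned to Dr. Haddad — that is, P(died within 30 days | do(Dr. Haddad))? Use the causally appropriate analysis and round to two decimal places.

0.36

Within every baseline risk score level Dr. Costa has the lower rate, yet pooled Dr. Haddad does — Simpson's reversal.
Baseline risk score satisfies the back-door criterion: it is not a descendant of the surgeon, and it blocks the spurious path from surgeon to outcome. Adjusting for it (i.e., using the within-baseline risk score rates) gives the causal effect.
Standardising Dr. Haddad to the population baseline risk score mix: 0.306·97/699 + 0.333·157/400 + 0.361·51/101 = 0.355.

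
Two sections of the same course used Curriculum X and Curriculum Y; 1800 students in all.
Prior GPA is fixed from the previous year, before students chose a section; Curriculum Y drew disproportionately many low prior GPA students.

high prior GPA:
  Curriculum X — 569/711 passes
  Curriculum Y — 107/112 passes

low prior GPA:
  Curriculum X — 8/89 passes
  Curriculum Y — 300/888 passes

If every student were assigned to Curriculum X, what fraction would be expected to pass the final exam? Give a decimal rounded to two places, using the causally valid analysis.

Within every prior GPA band level Curriculum Y has the higher rate, yet pooled Curriculum X does — Simpson's reversal.
The imbalance in prior GPA band arose from how students were allocated, not from anything the teaching method did; and prior GPA band independently affects the outcome. The pooled gap is confounded — condition on prior GPA band.
Standardising Curriculum X to the population prior GPA band mix: 0.457·569/711 + 0.543·8/89 = 0.415.

0.41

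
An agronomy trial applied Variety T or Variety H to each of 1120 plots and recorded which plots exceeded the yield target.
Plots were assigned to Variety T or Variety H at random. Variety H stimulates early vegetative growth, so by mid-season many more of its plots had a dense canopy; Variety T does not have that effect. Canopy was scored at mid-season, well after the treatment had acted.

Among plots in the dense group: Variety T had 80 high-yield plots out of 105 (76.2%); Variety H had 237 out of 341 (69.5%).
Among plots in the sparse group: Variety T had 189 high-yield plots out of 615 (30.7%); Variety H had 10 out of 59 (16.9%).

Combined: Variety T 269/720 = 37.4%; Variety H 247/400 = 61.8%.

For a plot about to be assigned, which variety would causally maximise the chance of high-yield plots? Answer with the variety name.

The mid-season canopy-specific comparison favours Variety T throughout, but the pooled figures favour Variety H. The question is whether to condition on mid-season canopy.
Mid-season canopy here is a post-treatment variable shaped by the variety; conditioning on it would introduce bias rather than remove it. The overall comparison is the causal one.
Pooled: Variety T 37.4% vs Variety H 61.8%; Variety H is higher overall.

Variety H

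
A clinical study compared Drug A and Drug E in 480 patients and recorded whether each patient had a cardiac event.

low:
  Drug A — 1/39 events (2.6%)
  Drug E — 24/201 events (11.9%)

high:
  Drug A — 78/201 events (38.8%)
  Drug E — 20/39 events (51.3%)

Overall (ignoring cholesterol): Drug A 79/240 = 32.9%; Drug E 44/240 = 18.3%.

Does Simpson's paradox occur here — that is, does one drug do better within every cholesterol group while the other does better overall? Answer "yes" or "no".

yes

Within each cholesterol level (low 2.6% vs 11.9%; high 38.8% vs 51.3%), Drug A has the lower rate every time. Pooled: 32.9% vs 18.3% — Drug E has the lower rate overall. The two comparisons disagree.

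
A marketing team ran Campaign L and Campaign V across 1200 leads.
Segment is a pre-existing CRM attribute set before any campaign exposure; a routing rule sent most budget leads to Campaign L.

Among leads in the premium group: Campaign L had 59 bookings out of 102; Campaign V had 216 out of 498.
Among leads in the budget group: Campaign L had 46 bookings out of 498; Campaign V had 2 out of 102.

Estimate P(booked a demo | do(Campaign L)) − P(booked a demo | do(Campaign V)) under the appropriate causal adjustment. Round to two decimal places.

+0.11

The imbalance in customer segment arose from how leads were allocated, not from anything the campaign did; and customer segment independently affects the outcome. The pooled gap is confounded — condition on customer segment.
Adjusting over the population distribution of customer segment: 0.500·(0.578−0.434) + 0.500·(0.092−0.020) = +0.109.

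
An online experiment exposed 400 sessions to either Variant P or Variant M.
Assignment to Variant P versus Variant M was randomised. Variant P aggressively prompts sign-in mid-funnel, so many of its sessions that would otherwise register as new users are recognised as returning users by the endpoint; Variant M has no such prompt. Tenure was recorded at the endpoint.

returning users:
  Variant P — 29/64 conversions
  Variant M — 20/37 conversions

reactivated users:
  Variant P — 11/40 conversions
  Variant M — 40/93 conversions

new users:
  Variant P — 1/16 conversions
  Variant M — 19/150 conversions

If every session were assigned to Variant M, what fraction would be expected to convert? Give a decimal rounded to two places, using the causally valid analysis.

User tenure here is a post-treatment variable shaped by the variant; conditioning on it would introduce bias rather than remove it. The overall comparison is the causal one.
So P(outcome | do(Variant M)) is just the pooled rate for Variant M: 79/280 = 0.282.

0.28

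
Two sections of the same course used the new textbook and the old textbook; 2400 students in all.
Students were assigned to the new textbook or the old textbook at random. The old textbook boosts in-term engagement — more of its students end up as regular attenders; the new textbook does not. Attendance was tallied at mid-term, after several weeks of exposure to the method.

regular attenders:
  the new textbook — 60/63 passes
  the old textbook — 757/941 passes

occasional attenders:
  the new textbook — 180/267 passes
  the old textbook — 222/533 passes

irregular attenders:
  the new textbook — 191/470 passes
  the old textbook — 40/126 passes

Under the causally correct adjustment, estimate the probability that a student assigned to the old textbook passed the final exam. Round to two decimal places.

The stratified and pooled comparisons disagree (the new textbook wins within each mid-term attendance; the old textbook wins overall), so the answer turns on the causal role of mid-term attendance.
Because the teaching method influences mid-term attendance, mid-term attendance is a post-treatment mediator, not a confounder. Stratifying on it would bias the estimate; the causal effect is the crude pooled difference.
So P(outcome | do(the old textbook)) is just the pooled rate for the old textbook: 1019/1600 = 0.637.

0.64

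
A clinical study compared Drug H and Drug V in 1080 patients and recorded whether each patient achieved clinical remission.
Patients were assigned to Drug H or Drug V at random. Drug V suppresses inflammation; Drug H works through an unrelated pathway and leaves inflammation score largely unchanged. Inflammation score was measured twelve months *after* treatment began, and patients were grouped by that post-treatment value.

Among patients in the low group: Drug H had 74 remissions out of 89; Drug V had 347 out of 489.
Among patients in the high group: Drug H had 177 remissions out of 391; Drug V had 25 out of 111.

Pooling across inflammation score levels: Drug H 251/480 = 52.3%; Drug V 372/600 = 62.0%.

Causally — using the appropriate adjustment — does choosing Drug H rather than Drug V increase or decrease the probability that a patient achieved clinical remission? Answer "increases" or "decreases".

Within every inflammation score level Drug H has the higher rate, yet pooled Drug V does — Simpson's reversal.
The distribution of inflammation score is itself part of what the drug does — it is an intermediate outcome. Holding it fixed would remove that part of the effect; the total effect is the pooled difference.
Pooled: Drug H 52.3% vs Drug V 62.0%; Drug V is higher overall.

decreases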